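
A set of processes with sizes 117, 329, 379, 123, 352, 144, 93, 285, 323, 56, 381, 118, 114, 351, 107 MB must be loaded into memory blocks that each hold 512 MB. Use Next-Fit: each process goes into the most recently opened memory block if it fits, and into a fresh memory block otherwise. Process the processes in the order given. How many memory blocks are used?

8 memory blocks

Put 117 MB in memory block 1; 395 MB remain.
Put 329 MB in memory block 1; 66 MB remain.
Put 379 MB in memory block 2; 133 MB remain.
Put 123 MB in memory block 2; 10 MB remain.
Put 352 MB in memory block 3; 160 MB remain.
Put 144 MB in memory block 3; 16 MB remain.
Put 93 MB in memory block 4; 419 MB remain.
Put 285 MB in memory block 4; 134 MB remain.
Put 323 MB in memory block 5; 189 MB remain.
Put 56 MB in memory block 5; 133 MB remain.
Put 381 MB in memory block 6; 131 MB remain.
Put 118 MB in memory block 6; 13 MB remain.
Put 114 MB in memory block 7; 398 MB remain.
Put 351 MB in memory block 7; 47 MB remain.
Put 107 MB in memory block 8; 405 MB remain.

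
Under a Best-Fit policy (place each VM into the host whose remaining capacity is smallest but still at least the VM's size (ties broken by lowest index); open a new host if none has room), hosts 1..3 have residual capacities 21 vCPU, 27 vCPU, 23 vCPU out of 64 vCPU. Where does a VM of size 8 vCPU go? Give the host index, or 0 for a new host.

Hosts with room: host 1 (21 vCPU), host 2 (27 vCPU), host 3 (23 vCPU).
Tightest fit is host 1 with 21 vCPU free.

1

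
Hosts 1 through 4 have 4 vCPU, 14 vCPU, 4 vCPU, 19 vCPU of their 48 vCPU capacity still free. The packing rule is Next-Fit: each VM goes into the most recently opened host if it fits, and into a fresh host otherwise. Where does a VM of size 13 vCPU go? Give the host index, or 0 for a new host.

Next-Fit only looks at host 4, which has 19 vCPU free.
13 vCPU fits there.

4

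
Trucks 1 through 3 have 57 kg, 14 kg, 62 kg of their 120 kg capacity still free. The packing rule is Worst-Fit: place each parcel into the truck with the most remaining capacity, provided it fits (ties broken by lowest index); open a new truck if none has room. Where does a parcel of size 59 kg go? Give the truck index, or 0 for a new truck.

3

Trucks with room: truck 3 (62 kg).
Most room is truck 3 with 62 kg free.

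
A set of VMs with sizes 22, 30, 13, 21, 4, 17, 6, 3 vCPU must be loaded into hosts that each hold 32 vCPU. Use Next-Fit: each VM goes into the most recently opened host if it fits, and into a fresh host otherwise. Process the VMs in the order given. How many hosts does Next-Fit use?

5

host 1: place 22 vCPU, 10 vCPU left
host 2: place 30 vCPU, 2 vCPU left
host 3: place 13 vCPU, 19 vCPU left
host 4: place 21 vCPU, 11 vCPU left
host 4: place 4 vCPU, 7 vCPU left
host 5: place 17 vCPU, 15 vCPU left
host 5: place 6 vCPU, 9 vCPU left
host 5: place 3 vCPU, 6 vCPU left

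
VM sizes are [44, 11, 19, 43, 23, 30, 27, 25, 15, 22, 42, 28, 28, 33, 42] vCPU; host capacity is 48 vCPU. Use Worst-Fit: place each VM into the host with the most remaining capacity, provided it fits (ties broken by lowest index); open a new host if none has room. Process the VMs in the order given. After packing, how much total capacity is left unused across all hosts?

host 1: place 44 vCPU, 4 vCPU left
host 2: place 11 vCPU, 37 vCPU left
host 2: place 19 vCPU, 18 vCPU left
host 3: place 43 vCPU, 5 vCPU left
host 4: place 23 vCPU, 25 vCPU left
host 5: place 30 vCPU, 18 vCPU left
host 6: place 27 vCPU, 21 vCPU left
host 4: place 25 vCPU, 0 vCPU left
host 6: place 15 vCPU, 6 vCPU left
host 7: place 22 vCPU, 26 vCPU left
host 8: place 42 vCPU, 6 vCPU left
host 9: place 28 vCPU, 20 vCPU left
host 10: place 28 vCPU, 20 vCPU left
host 11: place 33 vCPU, 15 vCPU left
host 12: place 42 vCPU, 6 vCPU left
12 hosts × 48 vCPU = 576 vCPU; used 432 vCPU; unused 144 vCPU.

144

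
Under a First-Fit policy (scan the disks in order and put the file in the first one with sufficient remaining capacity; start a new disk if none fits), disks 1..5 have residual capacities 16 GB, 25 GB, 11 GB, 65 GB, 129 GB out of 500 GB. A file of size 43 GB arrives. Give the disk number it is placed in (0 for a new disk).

4

Disks with room: disk 4 (65 GB), disk 5 (129 GB).
The first with room is disk 4.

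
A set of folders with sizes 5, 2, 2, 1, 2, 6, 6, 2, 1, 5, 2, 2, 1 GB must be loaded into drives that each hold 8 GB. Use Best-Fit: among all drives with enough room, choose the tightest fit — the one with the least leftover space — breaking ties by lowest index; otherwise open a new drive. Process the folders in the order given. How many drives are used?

drive 1: place 5 GB, 3 GB left
drive 1: place 2 GB, 1 GB left
drive 2: place 2 GB, 6 GB left
drive 1: place 1 GB, 0 GB left
drive 2: place 2 GB, 4 GB left
drive 3: place 6 GB, 2 GB left
drive 4: place 6 GB, 2 GB left
drive 3: place 2 GB, 0 GB left
drive 4: place 1 GB, 1 GB left
drive 5: place 5 GB, 3 GB left
drive 5: place 2 GB, 1 GB left
drive 2: place 2 GB, 2 GB left
drive 4: place 1 GB, 0 GB left
Final drives: [5,2,1] [2,2,2] [6,2] [6,1,1] [5,2].

5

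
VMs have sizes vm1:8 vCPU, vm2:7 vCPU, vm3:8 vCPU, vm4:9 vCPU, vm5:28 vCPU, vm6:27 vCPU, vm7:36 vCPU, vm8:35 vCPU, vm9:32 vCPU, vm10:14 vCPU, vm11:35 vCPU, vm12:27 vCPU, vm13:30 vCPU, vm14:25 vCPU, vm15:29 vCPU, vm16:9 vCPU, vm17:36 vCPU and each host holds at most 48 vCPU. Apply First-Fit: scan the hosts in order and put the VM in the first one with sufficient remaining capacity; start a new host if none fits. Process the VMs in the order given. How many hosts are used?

Put vm1 (8 vCPU) in host 1; 40 vCPU remain.
Put vm2 (7 vCPU) in host 1; 33 vCPU remain.
Put vm3 (8 vCPU) in host 1; 25 vCPU remain.
Put vm4 (9 vCPU) in host 1; 16 vCPU remain.
Put vm5 (28 vCPU) in host 2; 20 vCPU remain.
Put vm6 (27 vCPU) in host 3; 21 vCPU remain.
Put vm7 (36 vCPU) in host 4; 12 vCPU remain.
Put vm8 (35 vCPU) in host 5; 13 vCPU remain.
Put vm9 (32 vCPU) in host 6; 16 vCPU remain.
Put vm10 (14 vCPU) in host 1; 2 vCPU remain.
Put vm11 (35 vCPU) in host 7; 13 vCPU remain.
Put vm12 (27 vCPU) in host 8; 21 vCPU remain.
Put vm13 (30 vCPU) in host 9; 18 vCPU remain.
Put vm14 (25 vCPU) in host 10; 23 vCPU remain.
Put vm15 (29 vCPU) in host 11; 19 vCPU remain.
Put vm16 (9 vCPU) in host 2; 11 vCPU remain.
Put vm17 (36 vCPU) in host 12; 12 vCPU remain.
Final hosts: [8,7,8,9,14] [28,9] [27] [36] [35] [32] [35] [27] [30] [25] [29] [36].

12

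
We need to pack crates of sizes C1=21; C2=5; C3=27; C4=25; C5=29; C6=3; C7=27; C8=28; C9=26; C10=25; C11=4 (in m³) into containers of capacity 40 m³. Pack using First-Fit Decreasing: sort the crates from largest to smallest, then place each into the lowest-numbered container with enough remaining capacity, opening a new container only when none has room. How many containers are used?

8

Sorted descending: 29, 28, 27, 27, 26, 25, 25, 21, 5, 4, 3.
Put 29 m³ in container 1; 11 m³ remain.
Put 28 m³ in container 2; 12 m³ remain.
Put 27 m³ in container 3; 13 m³ remain.
Put 27 m³ in container 4; 13 m³ remain.
Put 26 m³ in container 5; 14 m³ remain.
Put 25 m³ in container 6; 15 m³ remain.
Put 25 m³ in container 7; 15 m³ remain.
Put 21 m³ in container 8; 19 m³ remain.
Put 5 m³ in container 1; 6 m³ remain.
Put 4 m³ in container 1; 2 m³ remain.
Put 3 m³ in container 2; 9 m³ remain.
Final containers: [29,5,4] [28,3] [27] [27] [26] [25] [25] [21].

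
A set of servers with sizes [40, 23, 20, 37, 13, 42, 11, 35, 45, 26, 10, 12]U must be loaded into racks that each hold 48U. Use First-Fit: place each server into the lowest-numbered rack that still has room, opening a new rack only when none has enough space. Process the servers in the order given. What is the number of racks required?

7

rack 1: place 40U, 8U left
rack 2: place 23U, 25U left
rack 2: place 20U, 5U left
rack 3: place 37U, 11U left
rack 4: place 13U, 35U left
rack 5: place 42U, 6U left
rack 3: place 11U, 0U left
rack 4: place 35U, 0U left
rack 6: place 45U, 3U left
rack 7: place 26U, 22U left
rack 7: place 10U, 12U left
rack 7: place 12U, 0U left
Final racks: [40] [23,20] [37,11] [13,35] [42] [45] [26,10,12].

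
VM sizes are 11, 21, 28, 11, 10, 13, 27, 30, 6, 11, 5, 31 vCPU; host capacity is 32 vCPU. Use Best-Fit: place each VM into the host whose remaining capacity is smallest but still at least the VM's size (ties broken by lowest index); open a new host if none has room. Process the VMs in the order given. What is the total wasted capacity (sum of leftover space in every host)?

20

11 vCPU → host 1 (remaining 21 vCPU)
21 vCPU → host 1 (remaining 0 vCPU)
28 vCPU → host 2 (remaining 4 vCPU)
11 vCPU → host 3 (remaining 21 vCPU)
10 vCPU → host 3 (remaining 11 vCPU)
13 vCPU → host 4 (remaining 19 vCPU)
27 vCPU → host 5 (remaining 5 vCPU)
30 vCPU → host 6 (remaining 2 vCPU)
6 vCPU → host 3 (remaining 5 vCPU)
11 vCPU → host 4 (remaining 8 vCPU)
5 vCPU → host 3 (remaining 0 vCPU)
31 vCPU → host 7 (remaining 1 vCPU)
7 hosts × 32 vCPU = 224 vCPU; used 204 vCPU; unused 20 vCPU.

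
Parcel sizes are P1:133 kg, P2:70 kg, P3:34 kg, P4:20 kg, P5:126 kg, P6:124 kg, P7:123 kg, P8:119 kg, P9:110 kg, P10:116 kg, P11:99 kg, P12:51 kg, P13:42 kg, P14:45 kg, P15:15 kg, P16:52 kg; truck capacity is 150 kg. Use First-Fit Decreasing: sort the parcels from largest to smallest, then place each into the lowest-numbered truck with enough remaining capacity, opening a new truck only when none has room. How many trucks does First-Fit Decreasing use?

Sorted descending: 133, 126, 124, 123, 119, 116, 110, 99, 70, 52, 51, 45, 42, 34, 20, 15.
truck 1: place 133 kg, 17 kg left
truck 2: place 126 kg, 24 kg left
truck 3: place 124 kg, 26 kg left
truck 4: place 123 kg, 27 kg left
truck 5: place 119 kg, 31 kg left
truck 6: place 116 kg, 34 kg left
truck 7: place 110 kg, 40 kg left
truck 8: place 99 kg, 51 kg left
truck 9: place 70 kg, 80 kg left
truck 9: place 52 kg, 28 kg left
truck 8: place 51 kg, 0 kg left
truck 10: place 45 kg, 105 kg left
truck 10: place 42 kg, 63 kg left
truck 6: place 34 kg, 0 kg left
truck 2: place 20 kg, 4 kg left
truck 1: place 15 kg, 2 kg left
Final trucks: [133,15] [126,20] [124] [123] [119] [116,34] [110] [99,51] [70,52] [45,42].

10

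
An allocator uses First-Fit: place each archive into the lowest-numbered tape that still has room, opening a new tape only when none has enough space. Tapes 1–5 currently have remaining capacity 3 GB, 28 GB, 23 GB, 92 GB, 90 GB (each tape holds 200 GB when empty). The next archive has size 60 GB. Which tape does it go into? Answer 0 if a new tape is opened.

4

Tapes with room: tape 4 (92 GB), tape 5 (90 GB).
The first with room is tape 4.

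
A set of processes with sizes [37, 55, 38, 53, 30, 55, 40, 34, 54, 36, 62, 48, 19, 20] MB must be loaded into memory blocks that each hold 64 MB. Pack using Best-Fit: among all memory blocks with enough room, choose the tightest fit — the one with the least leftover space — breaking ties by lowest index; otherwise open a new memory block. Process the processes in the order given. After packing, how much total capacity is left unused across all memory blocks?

123

37 MB → memory block 1 (remaining 27 MB)
55 MB → memory block 2 (remaining 9 MB)
38 MB → memory block 3 (remaining 26 MB)
53 MB → memory block 4 (remaining 11 MB)
30 MB → memory block 5 (remaining 34 MB)
55 MB → memory block 6 (remaining 9 MB)
40 MB → memory block 7 (remaining 24 MB)
34 MB → memory block 5 (remaining 0 MB)
54 MB → memory block 8 (remaining 10 MB)
36 MB → memory block 9 (remaining 28 MB)
62 MB → memory block 10 (remaining 2 MB)
48 MB → memory block 11 (remaining 16 MB)
19 MB → memory block 7 (remaining 5 MB)
20 MB → memory block 3 (remaining 6 MB)
11 memory blocks × 64 MB = 704 MB; used 581 MB; unused 123 MB.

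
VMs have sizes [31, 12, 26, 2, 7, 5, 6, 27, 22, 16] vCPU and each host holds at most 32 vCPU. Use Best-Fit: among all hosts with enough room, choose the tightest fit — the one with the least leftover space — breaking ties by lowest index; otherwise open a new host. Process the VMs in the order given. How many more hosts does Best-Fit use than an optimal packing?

1

Best-Fit: [31] [12,7,5,6] [26,2] [27] [22] [16] → 6 hosts.
Total size 154 vCPU; any packing needs at least ⌈154/32⌉ = 5 hosts.
An optimal packing achieves that bound: [31] [27,5] [26,6] [22,7,2] [16,12] → 5 hosts.
Excess: 6 − 5 = 1.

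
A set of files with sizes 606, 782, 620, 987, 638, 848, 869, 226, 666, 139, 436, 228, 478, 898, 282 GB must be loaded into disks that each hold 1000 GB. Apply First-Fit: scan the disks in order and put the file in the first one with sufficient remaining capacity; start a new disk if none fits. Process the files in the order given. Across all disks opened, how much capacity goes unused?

Put 606 GB in disk 1; 394 GB remain.
Put 782 GB in disk 2; 218 GB remain.
Put 620 GB in disk 3; 380 GB remain.
Put 987 GB in disk 4; 13 GB remain.
Put 638 GB in disk 5; 362 GB remain.
Put 848 GB in disk 6; 152 GB remain.
Put 869 GB in disk 7; 131 GB remain.
Put 226 GB in disk 1; 168 GB remain.
Put 666 GB in disk 8; 334 GB remain.
Put 139 GB in disk 1; 29 GB remain.
Put 436 GB in disk 9; 564 GB remain.
Put 228 GB in disk 3; 152 GB remain.
Put 478 GB in disk 9; 86 GB remain.
Put 898 GB in disk 10; 102 GB remain.
Put 282 GB in disk 5; 80 GB remain.
10 disks × 1000 GB = 10000 GB; used 8703 GB; unused 1297 GB.

1297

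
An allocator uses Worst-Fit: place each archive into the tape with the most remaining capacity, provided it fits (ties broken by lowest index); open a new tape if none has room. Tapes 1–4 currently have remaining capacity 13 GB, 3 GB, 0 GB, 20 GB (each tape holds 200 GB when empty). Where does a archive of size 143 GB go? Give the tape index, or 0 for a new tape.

No tape has ≥ 143 GB free, so a new tape is opened.

0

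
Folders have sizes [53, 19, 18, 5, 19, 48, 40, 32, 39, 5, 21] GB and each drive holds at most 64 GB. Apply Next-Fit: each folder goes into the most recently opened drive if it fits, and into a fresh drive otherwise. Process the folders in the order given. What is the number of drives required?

53 GB → drive 1 (remaining 11 GB)
19 GB → drive 2 (remaining 45 GB)
18 GB → drive 2 (remaining 27 GB)
5 GB → drive 2 (remaining 22 GB)
19 GB → drive 2 (remaining 3 GB)
48 GB → drive 3 (remaining 16 GB)
40 GB → drive 4 (remaining 24 GB)
32 GB → drive 5 (remaining 32 GB)
39 GB → drive 6 (remaining 25 GB)
5 GB → drive 6 (remaining 20 GB)
21 GB → drive 7 (remaining 43 GB)
Final drives: [53] [19,18,5,19] [48] [40] [32] [39,5] [21].

7 drives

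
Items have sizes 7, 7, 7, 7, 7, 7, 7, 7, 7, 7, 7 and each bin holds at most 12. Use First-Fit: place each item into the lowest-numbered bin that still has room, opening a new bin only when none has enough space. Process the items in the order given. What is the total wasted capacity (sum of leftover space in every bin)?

Put 7 in bin 1; 5 remain.
Put 7 in bin 2; 5 remain.
Put 7 in bin 3; 5 remain.
Put 7 in bin 4; 5 remain.
Put 7 in bin 5; 5 remain.
Put 7 in bin 6; 5 remain.
Put 7 in bin 7; 5 remain.
Put 7 in bin 8; 5 remain.
Put 7 in bin 9; 5 remain.
Put 7 in bin 10; 5 remain.
Put 7 in bin 11; 5 remain.
11 bins × 12 = 132; used 77; unused 55.

55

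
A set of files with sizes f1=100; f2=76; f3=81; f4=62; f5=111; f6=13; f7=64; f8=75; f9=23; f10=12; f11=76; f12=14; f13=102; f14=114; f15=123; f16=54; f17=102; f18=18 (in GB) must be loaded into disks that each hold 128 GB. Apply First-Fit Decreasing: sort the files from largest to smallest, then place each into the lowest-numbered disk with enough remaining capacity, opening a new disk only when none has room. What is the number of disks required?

Sorted descending: 123, 114, 111, 102, 102, 100, 81, 76, 76, 75, 64, 62, 54, 23, 18, 14, 13, 12.
123 GB → disk 1 (remaining 5 GB)
114 GB → disk 2 (remaining 14 GB)
111 GB → disk 3 (remaining 17 GB)
102 GB → disk 4 (remaining 26 GB)
102 GB → disk 5 (remaining 26 GB)
100 GB → disk 6 (remaining 28 GB)
81 GB → disk 7 (remaining 47 GB)
76 GB → disk 8 (remaining 52 GB)
76 GB → disk 9 (remaining 52 GB)
75 GB → disk 10 (remaining 53 GB)
64 GB → disk 11 (remaining 64 GB)
62 GB → disk 11 (remaining 2 GB)
54 GB → disk 12 (remaining 74 GB)
23 GB → disk 4 (remaining 3 GB)
18 GB → disk 5 (remaining 8 GB)
14 GB → disk 2 (remaining 0 GB)
13 GB → disk 3 (remaining 4 GB)
12 GB → disk 6 (remaining 16 GB)
Final disks: [123] [114,14] [111,13] [102,23] [102,18] [100,12] [81] [76] [76] [75] [64,62] [54].

12 disks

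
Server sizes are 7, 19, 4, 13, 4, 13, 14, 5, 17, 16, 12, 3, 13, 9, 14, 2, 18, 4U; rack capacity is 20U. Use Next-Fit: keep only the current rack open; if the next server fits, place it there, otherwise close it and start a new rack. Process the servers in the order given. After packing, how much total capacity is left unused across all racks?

73

7U → rack 1 (remaining 13U)
19U → rack 2 (remaining 1U)
4U → rack 3 (remaining 16U)
13U → rack 3 (remaining 3U)
4U → rack 4 (remaining 16U)
13U → rack 4 (remaining 3U)
14U → rack 5 (remaining 6U)
5U → rack 5 (remaining 1U)
17U → rack 6 (remaining 3U)
16U → rack 7 (remaining 4U)
12U → rack 8 (remaining 8U)
3U → rack 8 (remaining 5U)
13U → rack 9 (remaining 7U)
9U → rack 10 (remaining 11U)
14U → rack 11 (remaining 6U)
2U → rack 11 (remaining 4U)
18U → rack 12 (remaining 2U)
4U → rack 13 (remaining 16U)
13 racks × 20U = 260U; used 187U; unused 73U.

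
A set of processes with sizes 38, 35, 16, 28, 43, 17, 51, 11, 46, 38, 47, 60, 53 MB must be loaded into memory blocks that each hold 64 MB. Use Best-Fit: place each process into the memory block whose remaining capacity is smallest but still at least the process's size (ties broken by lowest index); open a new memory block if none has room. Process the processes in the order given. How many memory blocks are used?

Put 38 MB in memory block 1; 26 MB remain.
Put 35 MB in memory block 2; 29 MB remain.
Put 16 MB in memory block 1; 10 MB remain.
Put 28 MB in memory block 2; 1 MB remain.
Put 43 MB in memory block 3; 21 MB remain.
Put 17 MB in memory block 3; 4 MB remain.
Put 51 MB in memory block 4; 13 MB remain.
Put 11 MB in memory block 4; 2 MB remain.
Put 46 MB in memory block 5; 18 MB remain.
Put 38 MB in memory block 6; 26 MB remain.
Put 47 MB in memory block 7; 17 MB remain.
Put 60 MB in memory block 8; 4 MB remain.
Put 53 MB in memory block 9; 11 MB remain.

9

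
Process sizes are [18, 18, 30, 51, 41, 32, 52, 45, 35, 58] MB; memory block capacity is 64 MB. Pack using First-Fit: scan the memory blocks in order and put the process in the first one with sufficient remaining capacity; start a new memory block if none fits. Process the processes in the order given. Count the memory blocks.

8

memory block 1: place 18 MB, 46 MB left
memory block 1: place 18 MB, 28 MB left
memory block 2: place 30 MB, 34 MB left
memory block 3: place 51 MB, 13 MB left
memory block 4: place 41 MB, 23 MB left
memory block 2: place 32 MB, 2 MB left
memory block 5: place 52 MB, 12 MB left
memory block 6: place 45 MB, 19 MB left
memory block 7: place 35 MB, 29 MB left
memory block 8: place 58 MB, 6 MB left
Final memory blocks: [18,18] [30,32] [51] [41] [52] [45] [35] [58].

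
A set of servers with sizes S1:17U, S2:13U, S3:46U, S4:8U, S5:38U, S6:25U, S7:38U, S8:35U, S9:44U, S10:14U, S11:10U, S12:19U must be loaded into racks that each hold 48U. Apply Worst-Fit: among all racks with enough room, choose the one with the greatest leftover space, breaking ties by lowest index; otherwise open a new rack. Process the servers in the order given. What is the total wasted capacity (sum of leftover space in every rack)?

S1 (17U) → rack 1 (remaining 31U)
S2 (13U) → rack 1 (remaining 18U)
S3 (46U) → rack 2 (remaining 2U)
S4 (8U) → rack 1 (remaining 10U)
S5 (38U) → rack 3 (remaining 10U)
S6 (25U) → rack 4 (remaining 23U)
S7 (38U) → rack 5 (remaining 10U)
S8 (35U) → rack 6 (remaining 13U)
S9 (44U) → rack 7 (remaining 4U)
S10 (14U) → rack 4 (remaining 9U)
S11 (10U) → rack 6 (remaining 3U)
S12 (19U) → rack 8 (remaining 29U)
8 racks × 48U = 384U; used 307U; unused 77U.

77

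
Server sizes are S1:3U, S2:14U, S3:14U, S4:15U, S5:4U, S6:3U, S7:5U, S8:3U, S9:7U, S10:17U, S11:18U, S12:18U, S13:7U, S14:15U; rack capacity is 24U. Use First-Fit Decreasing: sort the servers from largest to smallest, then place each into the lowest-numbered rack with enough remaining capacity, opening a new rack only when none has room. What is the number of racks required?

Sorted descending: 18, 18, 17, 15, 15, 14, 14, 7, 7, 5, 4, 3, 3, 3.
Put 18U in rack 1; 6U remain.
Put 18U in rack 2; 6U remain.
Put 17U in rack 3; 7U remain.
Put 15U in rack 4; 9U remain.
Put 15U in rack 5; 9U remain.
Put 14U in rack 6; 10U remain.
Put 14U in rack 7; 10U remain.
Put 7U in rack 3; 0U remain.
Put 7U in rack 4; 2U remain.
Put 5U in rack 1; 1U remain.
Put 4U in rack 2; 2U remain.
Put 3U in rack 5; 6U remain.
Put 3U in rack 5; 3U remain.
Put 3U in rack 5; 0U remain.

7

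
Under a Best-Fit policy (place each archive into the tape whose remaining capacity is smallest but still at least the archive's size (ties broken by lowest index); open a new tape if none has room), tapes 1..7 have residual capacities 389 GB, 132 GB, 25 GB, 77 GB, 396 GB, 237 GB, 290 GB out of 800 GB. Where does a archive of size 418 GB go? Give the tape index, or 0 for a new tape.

0

No tape has ≥ 418 GB free, so a new tape is opened.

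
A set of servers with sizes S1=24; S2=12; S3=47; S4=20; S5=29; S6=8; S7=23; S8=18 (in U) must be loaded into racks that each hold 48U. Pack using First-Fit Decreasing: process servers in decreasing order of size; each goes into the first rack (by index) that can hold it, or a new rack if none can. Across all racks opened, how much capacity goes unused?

Sorted descending: 47, 29, 24, 23, 20, 18, 12, 8.
Put 47U in rack 1; 1U remain.
Put 29U in rack 2; 19U remain.
Put 24U in rack 3; 24U remain.
Put 23U in rack 3; 1U remain.
Put 20U in rack 4; 28U remain.
Put 18U in rack 2; 1U remain.
Put 12U in rack 4; 16U remain.
Put 8U in rack 4; 8U remain.
4 racks × 48U = 192U; used 181U; unused 11U.

11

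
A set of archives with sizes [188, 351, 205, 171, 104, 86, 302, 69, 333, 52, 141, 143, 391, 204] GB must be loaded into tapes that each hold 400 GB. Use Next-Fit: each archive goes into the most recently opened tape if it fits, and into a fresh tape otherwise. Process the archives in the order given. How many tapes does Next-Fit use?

Put 188 GB in tape 1; 212 GB remain.
Put 351 GB in tape 2; 49 GB remain.
Put 205 GB in tape 3; 195 GB remain.
Put 171 GB in tape 3; 24 GB remain.
Put 104 GB in tape 4; 296 GB remain.
Put 86 GB in tape 4; 210 GB remain.
Put 302 GB in tape 5; 98 GB remain.
Put 69 GB in tape 5; 29 GB remain.
Put 333 GB in tape 6; 67 GB remain.
Put 52 GB in tape 6; 15 GB remain.
Put 141 GB in tape 7; 259 GB remain.
Put 143 GB in tape 7; 116 GB remain.
Put 391 GB in tape 8; 9 GB remain.
Put 204 GB in tape 9; 196 GB remain.
Final tapes: [188] [351] [205,171] [104,86] [302,69] [333,52] [141,143] [391] [204].

9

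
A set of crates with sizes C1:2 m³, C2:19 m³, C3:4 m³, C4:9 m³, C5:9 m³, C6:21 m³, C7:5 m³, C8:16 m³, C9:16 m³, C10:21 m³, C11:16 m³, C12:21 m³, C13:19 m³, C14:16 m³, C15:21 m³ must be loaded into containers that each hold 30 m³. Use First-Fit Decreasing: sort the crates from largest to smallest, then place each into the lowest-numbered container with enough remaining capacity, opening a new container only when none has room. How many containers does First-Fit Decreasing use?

10

Sorted descending: 21, 21, 21, 21, 19, 19, 16, 16, 16, 16, 9, 9, 5, 4, 2.
container 1: place 21 m³, 9 m³ left
container 2: place 21 m³, 9 m³ left
container 3: place 21 m³, 9 m³ left
container 4: place 21 m³, 9 m³ left
container 5: place 19 m³, 11 m³ left
container 6: place 19 m³, 11 m³ left
container 7: place 16 m³, 14 m³ left
container 8: place 16 m³, 14 m³ left
container 9: place 16 m³, 14 m³ left
container 10: place 16 m³, 14 m³ left
container 1: place 9 m³, 0 m³ left
container 2: place 9 m³, 0 m³ left
container 3: place 5 m³, 4 m³ left
container 3: place 4 m³, 0 m³ left
container 4: place 2 m³, 7 m³ left
Final containers: [21,9] [21,9] [21,5,4] [21,2] [19] [19] [16] [16] [16] [16].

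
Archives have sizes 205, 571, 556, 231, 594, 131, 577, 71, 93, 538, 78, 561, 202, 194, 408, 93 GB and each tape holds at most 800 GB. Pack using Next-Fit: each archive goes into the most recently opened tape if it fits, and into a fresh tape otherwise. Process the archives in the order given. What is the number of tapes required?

tape 1: place 205 GB, 595 GB left
tape 1: place 571 GB, 24 GB left
tape 2: place 556 GB, 244 GB left
tape 2: place 231 GB, 13 GB left
tape 3: place 594 GB, 206 GB left
tape 3: place 131 GB, 75 GB left
tape 4: place 577 GB, 223 GB left
tape 4: place 71 GB, 152 GB left
tape 4: place 93 GB, 59 GB left
tape 5: place 538 GB, 262 GB left
tape 5: place 78 GB, 184 GB left
tape 6: place 561 GB, 239 GB left
tape 6: place 202 GB, 37 GB left
tape 7: place 194 GB, 606 GB left
tape 7: place 408 GB, 198 GB left
tape 7: place 93 GB, 105 GB left

7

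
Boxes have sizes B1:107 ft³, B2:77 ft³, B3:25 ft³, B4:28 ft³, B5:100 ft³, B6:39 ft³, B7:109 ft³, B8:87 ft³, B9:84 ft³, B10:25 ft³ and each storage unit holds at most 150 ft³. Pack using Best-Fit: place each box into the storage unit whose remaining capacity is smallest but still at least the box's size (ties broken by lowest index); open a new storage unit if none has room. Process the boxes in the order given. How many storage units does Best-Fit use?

6 storage units

Put B1 (107 ft³) in storage unit 1; 43 ft³ remain.
Put B2 (77 ft³) in storage unit 2; 73 ft³ remain.
Put B3 (25 ft³) in storage unit 1; 18 ft³ remain.
Put B4 (28 ft³) in storage unit 2; 45 ft³ remain.
Put B5 (100 ft³) in storage unit 3; 50 ft³ remain.
Put B6 (39 ft³) in storage unit 2; 6 ft³ remain.
Put B7 (109 ft³) in storage unit 4; 41 ft³ remain.
Put B8 (87 ft³) in storage unit 5; 63 ft³ remain.
Put B9 (84 ft³) in storage unit 6; 66 ft³ remain.
Put B10 (25 ft³) in storage unit 4; 16 ft³ remain.
Final storage units: [107,25] [77,28,39] [100] [109,25] [87] [84].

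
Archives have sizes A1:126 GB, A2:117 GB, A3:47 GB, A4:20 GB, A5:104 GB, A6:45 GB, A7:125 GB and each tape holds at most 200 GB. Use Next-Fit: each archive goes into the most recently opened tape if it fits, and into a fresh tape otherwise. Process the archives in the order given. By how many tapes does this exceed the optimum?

0

Next-Fit: [126] [117,47,20] [104,45] [125] → 4 tapes.
4 archives exceed 100 GB (half the capacity), and no two of those can share a tape, so at least 4 tapes are needed.
So 4 is already optimal.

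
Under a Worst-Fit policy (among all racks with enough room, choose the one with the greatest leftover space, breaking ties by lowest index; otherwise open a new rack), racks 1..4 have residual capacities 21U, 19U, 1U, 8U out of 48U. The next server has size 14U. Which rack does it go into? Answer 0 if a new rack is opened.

Racks with room: rack 1 (21U), rack 2 (19U).
Most room is rack 1 with 21U free.

1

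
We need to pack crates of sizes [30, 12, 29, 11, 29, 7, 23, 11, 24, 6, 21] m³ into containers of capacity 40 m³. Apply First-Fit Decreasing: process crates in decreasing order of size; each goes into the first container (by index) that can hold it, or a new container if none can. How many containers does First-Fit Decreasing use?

6 containers

Sorted descending: 30, 29, 29, 24, 23, 21, 12, 11, 11, 7, 6.
container 1: place 30 m³, 10 m³ left
container 2: place 29 m³, 11 m³ left
container 3: place 29 m³, 11 m³ left
container 4: place 24 m³, 16 m³ left
container 5: place 23 m³, 17 m³ left
container 6: place 21 m³, 19 m³ left
container 4: place 12 m³, 4 m³ left
container 2: place 11 m³, 0 m³ left
container 3: place 11 m³, 0 m³ left
container 1: place 7 m³, 3 m³ left
container 5: place 6 m³, 11 m³ left
Final containers: [30,7] [29,11] [29,11] [24,12] [23,6] [21].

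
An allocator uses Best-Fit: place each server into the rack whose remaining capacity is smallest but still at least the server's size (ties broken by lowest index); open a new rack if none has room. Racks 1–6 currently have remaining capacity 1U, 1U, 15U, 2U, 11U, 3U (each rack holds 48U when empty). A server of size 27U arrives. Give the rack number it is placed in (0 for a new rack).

No rack has ≥ 27U free, so a new rack is opened.

0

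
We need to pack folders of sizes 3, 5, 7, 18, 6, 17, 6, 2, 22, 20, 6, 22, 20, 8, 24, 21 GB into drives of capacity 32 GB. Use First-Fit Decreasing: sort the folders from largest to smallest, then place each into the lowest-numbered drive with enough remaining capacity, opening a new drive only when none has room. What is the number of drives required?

Sorted descending: 24, 22, 22, 21, 20, 20, 18, 17, 8, 7, 6, 6, 6, 5, 3, 2.
24 GB → drive 1 (remaining 8 GB)
22 GB → drive 2 (remaining 10 GB)
22 GB → drive 3 (remaining 10 GB)
21 GB → drive 4 (remaining 11 GB)
20 GB → drive 5 (remaining 12 GB)
20 GB → drive 6 (remaining 12 GB)
18 GB → drive 7 (remaining 14 GB)
17 GB → drive 8 (remaining 15 GB)
8 GB → drive 1 (remaining 0 GB)
7 GB → drive 2 (remaining 3 GB)
6 GB → drive 3 (remaining 4 GB)
6 GB → drive 4 (remaining 5 GB)
6 GB → drive 5 (remaining 6 GB)
5 GB → drive 4 (remaining 0 GB)
3 GB → drive 2 (remaining 0 GB)
2 GB → drive 3 (remaining 2 GB)
Final drives: [24,8] [22,7,3] [22,6,2] [21,6,5] [20,6] [20] [18] [17].

8 drives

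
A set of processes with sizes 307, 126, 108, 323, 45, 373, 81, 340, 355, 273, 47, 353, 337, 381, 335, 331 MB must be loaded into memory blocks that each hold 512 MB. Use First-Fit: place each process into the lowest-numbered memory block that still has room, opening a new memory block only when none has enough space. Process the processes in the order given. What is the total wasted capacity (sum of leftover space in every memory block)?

1517

Put 307 MB in memory block 1; 205 MB remain.
Put 126 MB in memory block 1; 79 MB remain.
Put 108 MB in memory block 2; 404 MB remain.
Put 323 MB in memory block 2; 81 MB remain.
Put 45 MB in memory block 1; 34 MB remain.
Put 373 MB in memory block 3; 139 MB remain.
Put 81 MB in memory block 2; 0 MB remain.
Put 340 MB in memory block 4; 172 MB remain.
Put 355 MB in memory block 5; 157 MB remain.
Put 273 MB in memory block 6; 239 MB remain.
Put 47 MB in memory block 3; 92 MB remain.
Put 353 MB in memory block 7; 159 MB remain.
Put 337 MB in memory block 8; 175 MB remain.
Put 381 MB in memory block 9; 131 MB remain.
Put 335 MB in memory block 10; 177 MB remain.
Put 331 MB in memory block 11; 181 MB remain.
11 memory blocks × 512 MB = 5632 MB; used 4115 MB; unused 1517 MB.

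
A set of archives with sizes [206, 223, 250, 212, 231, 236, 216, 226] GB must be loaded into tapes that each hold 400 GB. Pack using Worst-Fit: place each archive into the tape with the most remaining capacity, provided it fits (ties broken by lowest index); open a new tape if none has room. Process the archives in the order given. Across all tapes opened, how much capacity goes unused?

206 GB → tape 1 (remaining 194 GB)
223 GB → tape 2 (remaining 177 GB)
250 GB → tape 3 (remaining 150 GB)
212 GB → tape 4 (remaining 188 GB)
231 GB → tape 5 (remaining 169 GB)
236 GB → tape 6 (remaining 164 GB)
216 GB → tape 7 (remaining 184 GB)
226 GB → tape 8 (remaining 174 GB)
8 tapes × 400 GB = 3200 GB; used 1800 GB; unused 1400 GB.

1400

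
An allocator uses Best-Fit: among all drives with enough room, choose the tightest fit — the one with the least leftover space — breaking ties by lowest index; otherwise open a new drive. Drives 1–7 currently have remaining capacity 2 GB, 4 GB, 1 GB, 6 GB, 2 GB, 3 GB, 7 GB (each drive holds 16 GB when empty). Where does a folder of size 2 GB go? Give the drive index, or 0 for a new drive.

Drives with room: drive 1 (2 GB), drive 2 (4 GB), drive 4 (6 GB), drive 5 (2 GB), drive 6 (3 GB), drive 7 (7 GB).
Tightest fit is drive 1 with 2 GB free.

1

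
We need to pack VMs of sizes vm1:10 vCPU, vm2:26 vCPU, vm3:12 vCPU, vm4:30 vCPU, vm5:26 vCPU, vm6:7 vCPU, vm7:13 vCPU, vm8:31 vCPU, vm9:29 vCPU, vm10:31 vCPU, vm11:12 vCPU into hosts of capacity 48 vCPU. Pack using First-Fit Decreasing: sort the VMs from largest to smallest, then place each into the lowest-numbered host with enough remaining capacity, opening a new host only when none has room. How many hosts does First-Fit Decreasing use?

6

Sorted descending: 31, 31, 30, 29, 26, 26, 13, 12, 12, 10, 7.
31 vCPU → host 1 (remaining 17 vCPU)
31 vCPU → host 2 (remaining 17 vCPU)
30 vCPU → host 3 (remaining 18 vCPU)
29 vCPU → host 4 (remaining 19 vCPU)
26 vCPU → host 5 (remaining 22 vCPU)
26 vCPU → host 6 (remaining 22 vCPU)
13 vCPU → host 1 (remaining 4 vCPU)
12 vCPU → host 2 (remaining 5 vCPU)
12 vCPU → host 3 (remaining 6 vCPU)
10 vCPU → host 4 (remaining 9 vCPU)
7 vCPU → host 4 (remaining 2 vCPU)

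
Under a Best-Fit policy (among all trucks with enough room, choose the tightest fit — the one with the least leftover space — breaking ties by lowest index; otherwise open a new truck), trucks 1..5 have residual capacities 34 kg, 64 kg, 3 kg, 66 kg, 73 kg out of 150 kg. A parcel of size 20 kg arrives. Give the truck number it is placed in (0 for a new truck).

1

Trucks with room: truck 1 (34 kg), truck 2 (64 kg), truck 4 (66 kg), truck 5 (73 kg).
Tightest fit is truck 1 with 34 kg free.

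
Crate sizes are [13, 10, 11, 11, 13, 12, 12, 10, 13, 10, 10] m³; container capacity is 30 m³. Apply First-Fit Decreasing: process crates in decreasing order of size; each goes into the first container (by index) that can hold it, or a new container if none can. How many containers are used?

Sorted descending: 13, 13, 13, 12, 12, 11, 11, 10, 10, 10, 10.
13 m³ → container 1 (remaining 17 m³)
13 m³ → container 1 (remaining 4 m³)
13 m³ → container 2 (remaining 17 m³)
12 m³ → container 2 (remaining 5 m³)
12 m³ → container 3 (remaining 18 m³)
11 m³ → container 3 (remaining 7 m³)
11 m³ → container 4 (remaining 19 m³)
10 m³ → container 4 (remaining 9 m³)
10 m³ → container 5 (remaining 20 m³)
10 m³ → container 5 (remaining 10 m³)
10 m³ → container 5 (remaining 0 m³)
Final containers: [13,13] [13,12] [12,11] [11,10] [10,10,10].

5 containers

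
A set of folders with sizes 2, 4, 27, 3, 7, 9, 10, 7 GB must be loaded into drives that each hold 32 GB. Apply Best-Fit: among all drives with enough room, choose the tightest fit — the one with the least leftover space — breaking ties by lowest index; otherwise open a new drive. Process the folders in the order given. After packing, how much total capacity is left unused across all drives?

drive 1: place 2 GB, 30 GB left
drive 1: place 4 GB, 26 GB left
drive 2: place 27 GB, 5 GB left
drive 2: place 3 GB, 2 GB left
drive 1: place 7 GB, 19 GB left
drive 1: place 9 GB, 10 GB left
drive 1: place 10 GB, 0 GB left
drive 3: place 7 GB, 25 GB left
3 drives × 32 GB = 96 GB; used 69 GB; unused 27 GB.

27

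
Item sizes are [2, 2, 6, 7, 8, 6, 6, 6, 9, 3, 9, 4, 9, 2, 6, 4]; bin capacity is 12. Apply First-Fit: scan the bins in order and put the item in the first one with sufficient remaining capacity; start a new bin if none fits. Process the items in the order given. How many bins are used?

bin 1: place 2, 10 left
bin 1: place 2, 8 left
bin 1: place 6, 2 left
bin 2: place 7, 5 left
bin 3: place 8, 4 left
bin 4: place 6, 6 left
bin 4: place 6, 0 left
bin 5: place 6, 6 left
bin 6: place 9, 3 left
bin 2: place 3, 2 left
bin 7: place 9, 3 left
bin 3: place 4, 0 left
bin 8: place 9, 3 left
bin 1: place 2, 0 left
bin 5: place 6, 0 left
bin 9: place 4, 8 left
Final bins: [2,2,6,2] [7,3] [8,4] [6,6] [6,6] [9] [9] [9] [4].

9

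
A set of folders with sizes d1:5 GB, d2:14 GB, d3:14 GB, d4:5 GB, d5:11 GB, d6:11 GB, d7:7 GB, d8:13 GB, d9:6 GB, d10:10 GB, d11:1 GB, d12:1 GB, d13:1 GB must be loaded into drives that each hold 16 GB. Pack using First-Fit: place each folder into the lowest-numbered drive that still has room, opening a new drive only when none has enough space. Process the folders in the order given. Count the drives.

8

d1 (5 GB) → drive 1 (remaining 11 GB)
d2 (14 GB) → drive 2 (remaining 2 GB)
d3 (14 GB) → drive 3 (remaining 2 GB)
d4 (5 GB) → drive 1 (remaining 6 GB)
d5 (11 GB) → drive 4 (remaining 5 GB)
d6 (11 GB) → drive 5 (remaining 5 GB)
d7 (7 GB) → drive 6 (remaining 9 GB)
d8 (13 GB) → drive 7 (remaining 3 GB)
d9 (6 GB) → drive 1 (remaining 0 GB)
d10 (10 GB) → drive 8 (remaining 6 GB)
d11 (1 GB) → drive 2 (remaining 1 GB)
d12 (1 GB) → drive 2 (remaining 0 GB)
d13 (1 GB) → drive 3 (remaining 1 GB)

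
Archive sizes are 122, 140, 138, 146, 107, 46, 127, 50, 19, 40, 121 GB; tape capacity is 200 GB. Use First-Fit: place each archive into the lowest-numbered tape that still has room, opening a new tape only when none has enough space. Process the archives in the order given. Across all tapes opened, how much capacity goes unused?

tape 1: place 122 GB, 78 GB left
tape 2: place 140 GB, 60 GB left
tape 3: place 138 GB, 62 GB left
tape 4: place 146 GB, 54 GB left
tape 5: place 107 GB, 93 GB left
tape 1: place 46 GB, 32 GB left
tape 6: place 127 GB, 73 GB left
tape 2: place 50 GB, 10 GB left
tape 1: place 19 GB, 13 GB left
tape 3: place 40 GB, 22 GB left
tape 7: place 121 GB, 79 GB left
7 tapes × 200 GB = 1400 GB; used 1056 GB; unused 344 GB.

344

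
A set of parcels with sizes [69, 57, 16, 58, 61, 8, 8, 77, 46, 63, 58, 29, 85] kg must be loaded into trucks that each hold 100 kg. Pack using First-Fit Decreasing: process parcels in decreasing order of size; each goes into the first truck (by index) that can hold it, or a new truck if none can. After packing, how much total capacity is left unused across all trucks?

Sorted descending: 85, 77, 69, 63, 61, 58, 58, 57, 46, 29, 16, 8, 8.
truck 1: place 85 kg, 15 kg left
truck 2: place 77 kg, 23 kg left
truck 3: place 69 kg, 31 kg left
truck 4: place 63 kg, 37 kg left
truck 5: place 61 kg, 39 kg left
truck 6: place 58 kg, 42 kg left
truck 7: place 58 kg, 42 kg left
truck 8: place 57 kg, 43 kg left
truck 9: place 46 kg, 54 kg left
truck 3: place 29 kg, 2 kg left
truck 2: place 16 kg, 7 kg left
truck 1: place 8 kg, 7 kg left
truck 4: place 8 kg, 29 kg left
9 trucks × 100 kg = 900 kg; used 635 kg; unused 265 kg.

265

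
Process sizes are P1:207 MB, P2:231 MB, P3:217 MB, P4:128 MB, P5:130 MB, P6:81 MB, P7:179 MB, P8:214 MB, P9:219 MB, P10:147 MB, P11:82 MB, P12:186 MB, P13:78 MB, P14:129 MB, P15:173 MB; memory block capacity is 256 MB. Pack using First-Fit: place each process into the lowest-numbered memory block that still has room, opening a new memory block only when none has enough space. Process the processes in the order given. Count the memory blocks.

12

Put P1 (207 MB) in memory block 1; 49 MB remain.
Put P2 (231 MB) in memory block 2; 25 MB remain.
Put P3 (217 MB) in memory block 3; 39 MB remain.
Put P4 (128 MB) in memory block 4; 128 MB remain.
Put P5 (130 MB) in memory block 5; 126 MB remain.
Put P6 (81 MB) in memory block 4; 47 MB remain.
Put P7 (179 MB) in memory block 6; 77 MB remain.
Put P8 (214 MB) in memory block 7; 42 MB remain.
Put P9 (219 MB) in memory block 8; 37 MB remain.
Put P10 (147 MB) in memory block 9; 109 MB remain.
Put P11 (82 MB) in memory block 5; 44 MB remain.
Put P12 (186 MB) in memory block 10; 70 MB remain.
Put P13 (78 MB) in memory block 9; 31 MB remain.
Put P14 (129 MB) in memory block 11; 127 MB remain.
Put P15 (173 MB) in memory block 12; 83 MB remain.
Final memory blocks: [207] [231] [217] [128,81] [130,82] [179] [214] [219] [147,78] [186] [129] [173].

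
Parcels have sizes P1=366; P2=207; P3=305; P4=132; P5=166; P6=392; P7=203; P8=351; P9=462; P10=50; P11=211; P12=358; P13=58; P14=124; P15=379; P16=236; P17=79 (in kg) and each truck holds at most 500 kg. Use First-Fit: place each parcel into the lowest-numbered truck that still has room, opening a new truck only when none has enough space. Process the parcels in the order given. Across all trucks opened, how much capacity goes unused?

921

truck 1: place P1 (366 kg), 134 kg left
truck 2: place P2 (207 kg), 293 kg left
truck 3: place P3 (305 kg), 195 kg left
truck 1: place P4 (132 kg), 2 kg left
truck 2: place P5 (166 kg), 127 kg left
truck 4: place P6 (392 kg), 108 kg left
truck 5: place P7 (203 kg), 297 kg left
truck 6: place P8 (351 kg), 149 kg left
truck 7: place P9 (462 kg), 38 kg left
truck 2: place P10 (50 kg), 77 kg left
truck 5: place P11 (211 kg), 86 kg left
truck 8: place P12 (358 kg), 142 kg left
truck 2: place P13 (58 kg), 19 kg left
truck 3: place P14 (124 kg), 71 kg left
truck 9: place P15 (379 kg), 121 kg left
truck 10: place P16 (236 kg), 264 kg left
truck 4: place P17 (79 kg), 29 kg left
10 trucks × 500 kg = 5000 kg; used 4079 kg; unused 921 kg.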